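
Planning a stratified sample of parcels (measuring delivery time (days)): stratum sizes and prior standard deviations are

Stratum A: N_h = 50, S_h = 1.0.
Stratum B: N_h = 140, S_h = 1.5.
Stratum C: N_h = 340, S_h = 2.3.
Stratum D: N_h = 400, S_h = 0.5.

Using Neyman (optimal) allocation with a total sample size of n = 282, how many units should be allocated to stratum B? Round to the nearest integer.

48

Neyman allocation: n_h = n · N_h S_h / Σ N_i S_i, with n = 282.
  stratum A: N_h·S_h = 50·1.0 = 50.00
  stratum B: N_h·S_h = 140·1.5 = 210.00
  stratum C: N_h·S_h = 340·2.3 = 782.00
  stratum D: N_h·S_h = 400·0.5 = 200.00
Σ N_h S_h = 1242.00
n for stratum B = 282·210.00/1242.00 = 47.681 → 48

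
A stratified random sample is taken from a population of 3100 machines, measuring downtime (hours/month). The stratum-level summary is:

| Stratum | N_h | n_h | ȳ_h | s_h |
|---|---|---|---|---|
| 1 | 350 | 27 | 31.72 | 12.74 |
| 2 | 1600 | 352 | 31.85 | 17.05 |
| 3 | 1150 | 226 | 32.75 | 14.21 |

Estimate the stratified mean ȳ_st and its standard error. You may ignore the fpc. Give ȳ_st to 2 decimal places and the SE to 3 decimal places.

ȳ_st = Σ W_h ȳ_h = (350·31.72 + 1600·31.85 + 1150·32.75)/3100 = 32.16919
V̂(ȳ_st) = Σ W_h² s_h²/n_h, with W_h = N_h/N and N = 3100:
  stratum 1: (350/3100)²·12.74²/27 = 0.0766281
  stratum 2: (1600/3100)²·17.05²/352 = 0.22
  stratum 3: (1150/3100)²·14.21²/226 = 0.122957
V̂(ȳ_st) = 0.419585
SE(ȳ_st) = √0.419585 = 0.647754

ȳ_st ≈ 32.17, SE ≈ 0.648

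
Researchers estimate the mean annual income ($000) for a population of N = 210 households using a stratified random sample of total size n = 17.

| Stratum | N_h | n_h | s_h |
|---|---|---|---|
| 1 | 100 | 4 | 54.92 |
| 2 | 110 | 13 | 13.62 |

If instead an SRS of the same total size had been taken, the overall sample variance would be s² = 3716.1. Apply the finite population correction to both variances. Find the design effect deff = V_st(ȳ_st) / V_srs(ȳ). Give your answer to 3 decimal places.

V̂(ȳ_st) = Σ W_h² (1 − n_h/N_h) s_h²/n_h, with W_h = N_h/N and N = 210:
  stratum 1: (100/210)²·(1 − 4/100)·54.92²/4 = 164.147
  stratum 2: (110/210)²·(1 − 13/110)·13.62²/13 = 3.45252
V_st = 167.6
V_srs = (1 − 17/210)·3716.1/17 = 200.898
deff = V_st / V_srs = 167.6/200.898 = 0.8343

deff ≈ 0.834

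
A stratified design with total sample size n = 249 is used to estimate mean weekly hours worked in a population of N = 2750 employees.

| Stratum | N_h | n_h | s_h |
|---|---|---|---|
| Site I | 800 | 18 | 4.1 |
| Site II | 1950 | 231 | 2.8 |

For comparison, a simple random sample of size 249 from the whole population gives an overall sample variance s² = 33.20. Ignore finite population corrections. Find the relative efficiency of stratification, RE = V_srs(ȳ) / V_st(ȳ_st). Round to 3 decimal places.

V̂(ȳ_st) = Σ W_h² s_h²/n_h, with W_h = N_h/N and N = 2750:
  stratum Site I: (800/2750)²·4.1²/18 = 0.0790332
  stratum Site II: (1950/2750)²·2.8²/231 = 0.0170651
V_st = 0.0960983
V_srs = s²/n = 33.20/249 = 0.133333
Relative efficiency = V_srs / V_st = 0.133333/0.0960983 = 1.3875

RE ≈ 1.387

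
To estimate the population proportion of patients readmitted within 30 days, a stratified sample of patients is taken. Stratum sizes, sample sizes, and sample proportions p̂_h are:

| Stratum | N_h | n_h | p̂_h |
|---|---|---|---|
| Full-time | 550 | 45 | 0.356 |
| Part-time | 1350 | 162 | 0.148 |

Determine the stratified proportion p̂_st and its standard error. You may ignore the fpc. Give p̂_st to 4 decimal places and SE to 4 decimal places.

p̂_st ≈ 0.2082, SE ≈ 0.0288

N = 1900; stratum weights W_h = N_h/N.
p̂_st = Σ W_h p̂_h = (550·0.356 + 1350·0.148)/1900 = 0.20821
V̂(p̂_st) = Σ W_h² p̂_h(1−p̂_h)/(n_h−1):
  stratum Full-time: (550/1900)²·0.356·0.644/44 = 0.000436618
  stratum Part-time: (1350/1900)²·0.148·0.852/161 = 0.000395399
V̂(p̂_st) = 0.000832017; SE = √V̂ = 0.0288447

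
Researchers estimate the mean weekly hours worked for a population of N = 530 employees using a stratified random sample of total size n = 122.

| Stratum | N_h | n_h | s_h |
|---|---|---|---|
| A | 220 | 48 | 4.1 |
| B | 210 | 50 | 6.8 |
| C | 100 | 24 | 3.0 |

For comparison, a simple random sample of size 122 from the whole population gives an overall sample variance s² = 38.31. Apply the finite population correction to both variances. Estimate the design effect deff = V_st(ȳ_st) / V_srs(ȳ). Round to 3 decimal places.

deff ≈ 0.695

V̂(ȳ_st) = Σ W_h² (1 − n_h/N_h) s_h²/n_h, with W_h = N_h/N and N = 530:
  stratum A: (220/530)²·(1 − 48/220)·4.1²/48 = 0.0471765
  stratum B: (210/530)²·(1 − 50/210)·6.8²/50 = 0.11062
  stratum C: (100/530)²·(1 − 24/100)·3.0²/24 = 0.010146
V_st = 0.167943
V_srs = (1 − 122/530)·38.31/122 = 0.241733
deff = V_st / V_srs = 0.167943/0.241733 = 0.6947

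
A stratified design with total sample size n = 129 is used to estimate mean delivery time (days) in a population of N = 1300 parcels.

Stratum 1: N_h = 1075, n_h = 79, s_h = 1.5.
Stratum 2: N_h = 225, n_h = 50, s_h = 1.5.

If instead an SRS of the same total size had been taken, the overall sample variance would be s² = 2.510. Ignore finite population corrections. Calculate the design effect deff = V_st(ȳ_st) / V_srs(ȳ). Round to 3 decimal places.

V̂(ȳ_st) = Σ W_h² s_h²/n_h, with W_h = N_h/N and N = 1300:
  stratum 1: (1075/1300)²·1.5²/79 = 0.0194754
  stratum 2: (225/1300)²·1.5²/50 = 0.001348
V_st = 0.0208234
V_srs = s²/n = 2.510/129 = 0.0194574
deff = V_st / V_srs = 0.0208234/0.0194574 = 1.0702

deff ≈ 1.070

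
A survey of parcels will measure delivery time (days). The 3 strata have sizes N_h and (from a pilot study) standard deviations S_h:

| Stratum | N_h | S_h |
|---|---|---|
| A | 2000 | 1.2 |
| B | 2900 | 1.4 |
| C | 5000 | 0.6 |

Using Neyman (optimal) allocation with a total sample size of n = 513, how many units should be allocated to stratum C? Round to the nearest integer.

Neyman allocation: n_h = n · N_h S_h / Σ N_i S_i, with n = 513.
  stratum A: N_h·S_h = 2000·1.2 = 2400.00
  stratum B: N_h·S_h = 2900·1.4 = 4060.00
  stratum C: N_h·S_h = 5000·0.6 = 3000.00
Σ N_h S_h = 9460.00
n for stratum C = 513·3000.00/9460.00 = 162.685 → 163

163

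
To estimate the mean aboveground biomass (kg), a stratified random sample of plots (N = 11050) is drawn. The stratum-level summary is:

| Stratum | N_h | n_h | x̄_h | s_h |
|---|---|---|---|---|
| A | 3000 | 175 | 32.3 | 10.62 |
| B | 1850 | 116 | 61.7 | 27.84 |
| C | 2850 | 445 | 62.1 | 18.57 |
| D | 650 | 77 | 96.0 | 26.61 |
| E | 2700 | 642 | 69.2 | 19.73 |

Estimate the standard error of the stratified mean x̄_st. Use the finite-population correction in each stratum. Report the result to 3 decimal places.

V̂(x̄_st) = Σ W_h² (1 − n_h/N_h) s_h²/n_h, with W_h = N_h/N and N = 11050:
  stratum A: (3000/11050)²·(1 − 175/3000)·10.62²/175 = 0.0447328
  stratum B: (1850/11050)²·(1 − 116/1850)·27.84²/116 = 0.17554
  stratum C: (2850/11050)²·(1 − 445/2850)·18.57²/445 = 0.043501
  stratum D: (650/11050)²·(1 − 77/650)·26.61²/77 = 0.0280506
  stratum E: (2700/11050)²·(1 − 642/2700)·19.73²/642 = 0.0275933
V̂(x̄_st) = 0.319418
SE(x̄_st) = √0.319418 = 0.565171

SE(x̄_st) ≈ 0.565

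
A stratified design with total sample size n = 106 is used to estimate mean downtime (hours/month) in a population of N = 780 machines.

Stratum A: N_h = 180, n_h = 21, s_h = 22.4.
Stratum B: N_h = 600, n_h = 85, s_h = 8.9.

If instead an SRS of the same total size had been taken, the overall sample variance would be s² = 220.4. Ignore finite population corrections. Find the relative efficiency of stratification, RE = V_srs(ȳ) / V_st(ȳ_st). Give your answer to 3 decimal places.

V̂(ȳ_st) = Σ W_h² s_h²/n_h, with W_h = N_h/N and N = 780:
  stratum A: (180/780)²·22.4²/21 = 1.27243
  stratum B: (600/780)²·8.9²/85 = 0.55141
V_st = 1.82384
V_srs = s²/n = 220.4/106 = 2.07925
Relative efficiency = V_srs / V_st = 2.07925/1.82384 = 1.1400

RE ≈ 1.140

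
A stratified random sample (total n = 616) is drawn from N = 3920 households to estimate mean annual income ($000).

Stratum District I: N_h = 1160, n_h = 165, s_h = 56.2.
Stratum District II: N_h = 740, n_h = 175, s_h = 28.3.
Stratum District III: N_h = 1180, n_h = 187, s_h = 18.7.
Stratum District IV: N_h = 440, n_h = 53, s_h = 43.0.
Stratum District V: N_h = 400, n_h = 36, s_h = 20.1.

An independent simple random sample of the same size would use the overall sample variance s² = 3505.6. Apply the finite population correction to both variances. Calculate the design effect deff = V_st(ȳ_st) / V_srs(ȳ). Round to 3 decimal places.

deff ≈ 0.458

V̂(ȳ_st) = Σ W_h² (1 − n_h/N_h) s_h²/n_h, with W_h = N_h/N and N = 3920:
  stratum District I: (1160/3920)²·(1 − 165/1160)·56.2²/165 = 1.4378
  stratum District II: (740/3920)²·(1 − 175/740)·28.3²/175 = 0.124521
  stratum District III: (1180/3920)²·(1 − 187/1180)·18.7²/187 = 0.142594
  stratum District IV: (440/3920)²·(1 − 53/440)·43.0²/53 = 0.386592
  stratum District V: (400/3920)²·(1 − 36/400)·20.1²/36 = 0.106336
V_st = 2.19784
V_srs = (1 − 616/3920)·3505.6/616 = 4.79662
deff = V_st / V_srs = 2.19784/4.79662 = 0.4582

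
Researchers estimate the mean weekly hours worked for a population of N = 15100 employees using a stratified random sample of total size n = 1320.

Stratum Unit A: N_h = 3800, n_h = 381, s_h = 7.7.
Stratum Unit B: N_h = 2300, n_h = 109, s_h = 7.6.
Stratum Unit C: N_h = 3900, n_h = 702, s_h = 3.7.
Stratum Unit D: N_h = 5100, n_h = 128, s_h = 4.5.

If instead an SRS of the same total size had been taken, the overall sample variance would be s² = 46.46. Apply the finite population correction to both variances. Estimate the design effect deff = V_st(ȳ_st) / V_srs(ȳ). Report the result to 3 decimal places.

V̂(ȳ_st) = Σ W_h² (1 − n_h/N_h) s_h²/n_h, with W_h = N_h/N and N = 15100:
  stratum Unit A: (3800/15100)²·(1 − 381/3800)·7.7²/381 = 0.00886717
  stratum Unit B: (2300/15100)²·(1 − 109/2300)·7.6²/109 = 0.0117116
  stratum Unit C: (3900/15100)²·(1 − 702/3900)·3.7²/702 = 0.00106673
  stratum Unit D: (5100/15100)²·(1 − 128/5100)·4.5²/128 = 0.0175939
V_st = 0.0392394
V_srs = (1 − 1320/15100)·46.46/1320 = 0.0321201
deff = V_st / V_srs = 0.0392394/0.0321201 = 1.2216

deff ≈ 1.222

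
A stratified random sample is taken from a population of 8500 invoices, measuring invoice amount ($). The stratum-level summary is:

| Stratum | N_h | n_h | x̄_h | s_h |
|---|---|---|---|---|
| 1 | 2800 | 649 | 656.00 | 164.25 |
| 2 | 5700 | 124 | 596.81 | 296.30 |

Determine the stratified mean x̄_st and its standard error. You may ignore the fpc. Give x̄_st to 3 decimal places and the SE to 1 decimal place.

x̄_st = Σ W_h x̄_h = (2800·656.00 + 5700·596.81)/8500 = 616.30788
V̂(x̄_st) = Σ W_h² s_h²/n_h, with W_h = N_h/N and N = 8500:
  stratum 1: (2800/8500)²·164.25²/649 = 4.5107
  stratum 2: (5700/8500)²·296.30²/124 = 318.386
V̂(x̄_st) = 322.896
SE(x̄_st) = √322.896 = 17.9693

x̄_st ≈ 616.308, SE ≈ 18.0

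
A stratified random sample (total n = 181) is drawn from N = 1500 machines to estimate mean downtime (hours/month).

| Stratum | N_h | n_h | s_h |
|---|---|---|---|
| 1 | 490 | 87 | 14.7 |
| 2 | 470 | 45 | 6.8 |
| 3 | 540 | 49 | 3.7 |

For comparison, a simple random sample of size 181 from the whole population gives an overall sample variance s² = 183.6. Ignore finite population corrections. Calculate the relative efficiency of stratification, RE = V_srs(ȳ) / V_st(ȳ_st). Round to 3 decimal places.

V̂(ȳ_st) = Σ W_h² s_h²/n_h, with W_h = N_h/N and N = 1500:
  stratum 1: (490/1500)²·14.7²/87 = 0.265048
  stratum 2: (470/1500)²·6.8²/45 = 0.100883
  stratum 3: (540/1500)²·3.7²/49 = 0.0362087
V_st = 0.40214
V_srs = s²/n = 183.6/181 = 1.01436
Relative efficiency = V_srs / V_st = 1.01436/0.40214 = 2.5224

RE ≈ 2.522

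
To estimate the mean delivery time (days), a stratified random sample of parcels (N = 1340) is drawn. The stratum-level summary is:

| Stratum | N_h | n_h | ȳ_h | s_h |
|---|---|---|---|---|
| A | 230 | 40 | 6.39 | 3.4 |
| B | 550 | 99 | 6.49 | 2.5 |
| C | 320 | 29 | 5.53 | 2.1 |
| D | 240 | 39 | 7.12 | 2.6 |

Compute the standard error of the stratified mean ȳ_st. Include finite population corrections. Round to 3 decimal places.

SE(ȳ_st) ≈ 0.168

V̂(ȳ_st) = Σ W_h² (1 − n_h/N_h) s_h²/n_h, with W_h = N_h/N and N = 1340:
  stratum A: (230/1340)²·(1 − 40/230)·3.4²/40 = 0.00703347
  stratum B: (550/1340)²·(1 − 99/550)·2.5²/99 = 0.00872116
  stratum C: (320/1340)²·(1 − 29/320)·2.1²/29 = 0.00788631
  stratum D: (240/1340)²·(1 − 39/240)·2.6²/39 = 0.00465672
V̂(ȳ_st) = 0.0282977
SE(ȳ_st) = √0.0282977 = 0.168219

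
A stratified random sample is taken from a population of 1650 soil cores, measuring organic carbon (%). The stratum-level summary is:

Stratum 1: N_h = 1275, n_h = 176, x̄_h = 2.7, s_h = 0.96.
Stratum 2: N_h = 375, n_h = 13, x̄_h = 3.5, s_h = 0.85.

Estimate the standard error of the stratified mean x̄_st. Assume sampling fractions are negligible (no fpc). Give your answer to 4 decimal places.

V̂(x̄_st) = Σ W_h² s_h²/n_h, with W_h = N_h/N and N = 1650:
  stratum 1: (1275/1650)²·0.96²/176 = 0.00312667
  stratum 2: (375/1650)²·0.85²/13 = 0.00287071
V̂(x̄_st) = 0.00599738
SE(x̄_st) = √0.00599738 = 0.0774428

SE(x̄_st) ≈ 0.0774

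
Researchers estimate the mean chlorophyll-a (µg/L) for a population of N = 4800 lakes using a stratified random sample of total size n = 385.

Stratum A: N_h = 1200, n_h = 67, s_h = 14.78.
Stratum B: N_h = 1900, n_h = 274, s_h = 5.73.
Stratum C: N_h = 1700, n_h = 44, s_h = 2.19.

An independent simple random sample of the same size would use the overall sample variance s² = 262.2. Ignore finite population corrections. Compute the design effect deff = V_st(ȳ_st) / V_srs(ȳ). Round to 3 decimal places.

deff ≈ 0.347

V̂(ȳ_st) = Σ W_h² s_h²/n_h, with W_h = N_h/N and N = 4800:
  stratum A: (1200/4800)²·14.78²/67 = 0.203776
  stratum B: (1900/4800)²·5.73²/274 = 0.0187751
  stratum C: (1700/4800)²·2.19²/44 = 0.0136726
V_st = 0.236224
V_srs = s²/n = 262.2/385 = 0.681039
deff = V_st / V_srs = 0.236224/0.681039 = 0.3469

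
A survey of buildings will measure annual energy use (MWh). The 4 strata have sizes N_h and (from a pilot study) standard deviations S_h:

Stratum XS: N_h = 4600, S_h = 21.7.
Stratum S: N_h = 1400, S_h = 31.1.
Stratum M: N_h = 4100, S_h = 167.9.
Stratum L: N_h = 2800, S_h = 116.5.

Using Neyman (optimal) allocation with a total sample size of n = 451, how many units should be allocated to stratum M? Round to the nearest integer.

Neyman allocation: n_h = n · N_h S_h / Σ N_i S_i, with n = 451.
  stratum XS: N_h·S_h = 4600·21.7 = 99820.00
  stratum S: N_h·S_h = 1400·31.1 = 43540.00
  stratum M: N_h·S_h = 4100·167.9 = 688390.00
  stratum L: N_h·S_h = 2800·116.5 = 326200.00
Σ N_h S_h = 1157950.00
n for stratum M = 451·688390.00/1157950.00 = 268.115 → 268

268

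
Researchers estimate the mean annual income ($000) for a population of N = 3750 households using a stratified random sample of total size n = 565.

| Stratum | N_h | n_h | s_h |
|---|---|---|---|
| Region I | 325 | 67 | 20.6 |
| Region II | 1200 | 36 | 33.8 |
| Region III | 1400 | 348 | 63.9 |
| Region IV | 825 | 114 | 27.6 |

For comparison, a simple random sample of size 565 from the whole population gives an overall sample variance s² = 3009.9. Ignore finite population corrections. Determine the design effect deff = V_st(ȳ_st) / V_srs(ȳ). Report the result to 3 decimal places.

deff ≈ 0.987

V̂(ȳ_st) = Σ W_h² s_h²/n_h, with W_h = N_h/N and N = 3750:
  stratum Region I: (325/3750)²·20.6²/67 = 0.0475734
  stratum Region II: (1200/3750)²·33.8²/36 = 3.24961
  stratum Region III: (1400/3750)²·63.9²/348 = 1.63537
  stratum Region IV: (825/3750)²·27.6²/114 = 0.323414
V_st = 5.25596
V_srs = s²/n = 3009.9/565 = 5.32726
deff = V_st / V_srs = 5.25596/5.32726 = 0.9866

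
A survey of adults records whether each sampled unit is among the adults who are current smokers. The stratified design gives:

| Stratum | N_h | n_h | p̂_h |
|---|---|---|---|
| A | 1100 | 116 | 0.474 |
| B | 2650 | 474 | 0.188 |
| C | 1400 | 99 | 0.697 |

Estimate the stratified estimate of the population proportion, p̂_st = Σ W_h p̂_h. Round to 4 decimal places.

N = 5150; stratum weights W_h = N_h/N.
p̂_st = Σ W_h p̂_h = (1100·0.474 + 2650·0.188 + 1400·0.697)/5150 = 0.38746

p̂_st ≈ 0.3875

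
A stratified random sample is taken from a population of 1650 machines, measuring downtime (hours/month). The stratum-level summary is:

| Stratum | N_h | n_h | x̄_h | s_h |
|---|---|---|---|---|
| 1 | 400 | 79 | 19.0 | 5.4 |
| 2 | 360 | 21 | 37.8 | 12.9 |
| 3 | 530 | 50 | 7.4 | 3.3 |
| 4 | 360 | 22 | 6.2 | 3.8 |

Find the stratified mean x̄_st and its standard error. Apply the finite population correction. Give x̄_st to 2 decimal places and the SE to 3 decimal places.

x̄_st ≈ 16.58, SE ≈ 0.650

x̄_st = Σ W_h x̄_h = (400·19.0 + 360·37.8 + 530·7.4 + 360·6.2)/1650 = 16.58303
V̂(x̄_st) = Σ W_h² (1 − n_h/N_h) s_h²/n_h, with W_h = N_h/N and N = 1650:
  stratum 1: (400/1650)²·(1 − 79/400)·5.4²/79 = 0.0174083
  stratum 2: (360/1650)²·(1 − 21/360)·12.9²/21 = 0.355218
  stratum 3: (530/1650)²·(1 − 50/530)·3.3²/50 = 0.020352
  stratum 4: (360/1650)²·(1 − 22/360)·3.8²/22 = 0.0293357
V̂(x̄_st) = 0.422314
SE(x̄_st) = √0.422314 = 0.649857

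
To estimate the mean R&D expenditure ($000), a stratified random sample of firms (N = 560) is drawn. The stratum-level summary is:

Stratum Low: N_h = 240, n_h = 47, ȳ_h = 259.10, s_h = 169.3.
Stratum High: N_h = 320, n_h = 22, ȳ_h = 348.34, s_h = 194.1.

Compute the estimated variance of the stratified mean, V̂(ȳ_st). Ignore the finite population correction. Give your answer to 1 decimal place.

V̂(ȳ_st) ≈ 671.2

V̂(ȳ_st) = Σ W_h² s_h²/n_h, with W_h = N_h/N and N = 560:
  stratum Low: (240/560)²·169.3²/47 = 112.011
  stratum High: (320/560)²·194.1²/22 = 559.181
V̂(ȳ_st) = 671.192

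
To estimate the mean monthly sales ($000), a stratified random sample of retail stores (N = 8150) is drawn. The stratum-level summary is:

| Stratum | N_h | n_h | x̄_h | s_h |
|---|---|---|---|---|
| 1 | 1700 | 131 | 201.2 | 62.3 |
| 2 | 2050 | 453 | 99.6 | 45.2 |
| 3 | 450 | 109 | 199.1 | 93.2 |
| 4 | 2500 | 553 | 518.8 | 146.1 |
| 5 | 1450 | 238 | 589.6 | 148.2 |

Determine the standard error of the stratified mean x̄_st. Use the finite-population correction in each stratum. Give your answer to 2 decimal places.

V̂(x̄_st) = Σ W_h² (1 − n_h/N_h) s_h²/n_h, with W_h = N_h/N and N = 8150:
  stratum 1: (1700/8150)²·(1 − 131/1700)·62.3²/131 = 1.18977
  stratum 2: (2050/8150)²·(1 − 453/2050)·45.2²/453 = 0.222291
  stratum 3: (450/8150)²·(1 − 109/450)·93.2²/109 = 0.184101
  stratum 4: (2500/8150)²·(1 − 553/2500)·146.1²/553 = 2.82856
  stratum 5: (1450/8150)²·(1 − 238/1450)·148.2²/238 = 2.4416
V̂(x̄_st) = 6.86632
SE(x̄_st) = √6.86632 = 2.62037

SE(x̄_st) ≈ 2.62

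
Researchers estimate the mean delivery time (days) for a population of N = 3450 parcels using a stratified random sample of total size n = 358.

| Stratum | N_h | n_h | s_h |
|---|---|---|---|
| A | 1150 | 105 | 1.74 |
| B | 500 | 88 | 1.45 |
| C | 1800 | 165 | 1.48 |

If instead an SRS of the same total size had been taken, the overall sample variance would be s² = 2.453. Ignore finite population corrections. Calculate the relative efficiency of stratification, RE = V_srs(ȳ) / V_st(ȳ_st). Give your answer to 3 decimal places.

V̂(ȳ_st) = Σ W_h² s_h²/n_h, with W_h = N_h/N and N = 3450:
  stratum A: (1150/3450)²·1.74²/105 = 0.00320381
  stratum B: (500/3450)²·1.45²/88 = 0.000501828
  stratum C: (1800/3450)²·1.48²/165 = 0.00361365
V_st = 0.00731929
V_srs = s²/n = 2.453/358 = 0.00685196
Relative efficiency = V_srs / V_st = 0.00685196/0.00731929 = 0.9362

RE ≈ 0.936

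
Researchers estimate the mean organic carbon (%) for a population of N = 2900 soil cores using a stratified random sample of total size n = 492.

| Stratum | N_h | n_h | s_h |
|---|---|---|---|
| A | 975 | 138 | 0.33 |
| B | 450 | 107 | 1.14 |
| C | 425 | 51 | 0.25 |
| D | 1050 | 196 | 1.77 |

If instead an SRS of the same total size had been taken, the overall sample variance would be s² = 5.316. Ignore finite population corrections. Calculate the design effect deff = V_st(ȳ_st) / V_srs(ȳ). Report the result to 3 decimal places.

V̂(ȳ_st) = Σ W_h² s_h²/n_h, with W_h = N_h/N and N = 2900:
  stratum A: (975/2900)²·0.33²/138 = 8.91994e-05
  stratum B: (450/2900)²·1.14²/107 = 0.000292452
  stratum C: (425/2900)²·0.25²/51 = 2.63204e-05
  stratum D: (1050/2900)²·1.77²/196 = 0.00209543
V_st = 0.0025034
V_srs = s²/n = 5.316/492 = 0.0108049
deff = V_st / V_srs = 0.0025034/0.0108049 = 0.2317

deff ≈ 0.232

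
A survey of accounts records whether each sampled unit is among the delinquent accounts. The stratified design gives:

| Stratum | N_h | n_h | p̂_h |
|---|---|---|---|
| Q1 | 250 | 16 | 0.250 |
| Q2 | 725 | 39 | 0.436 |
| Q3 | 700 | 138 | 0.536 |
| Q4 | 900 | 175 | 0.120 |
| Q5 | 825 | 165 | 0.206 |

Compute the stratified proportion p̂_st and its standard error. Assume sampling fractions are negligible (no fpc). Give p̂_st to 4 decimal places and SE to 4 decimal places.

p̂_st ≈ 0.3035, SE ≈ 0.0232

N = 3400; stratum weights W_h = N_h/N.
p̂_st = Σ W_h p̂_h = (250·0.250 + 725·0.436 + 700·0.536 + 900·0.120 + 825·0.206)/3400 = 0.30346
V̂(p̂_st) = Σ W_h² p̂_h(1−p̂_h)/(n_h−1):
  stratum Q1: (250/3400)²·0.250·0.750/15 = 6.75822e-05
  stratum Q2: (725/3400)²·0.436·0.564/38 = 0.000294239
  stratum Q3: (700/3400)²·0.536·0.464/137 = 7.69486e-05
  stratum Q4: (900/3400)²·0.120·0.880/174 = 4.25248e-05
  stratum Q5: (825/3400)²·0.206·0.794/164 = 5.87211e-05
V̂(p̂_st) = 0.000540016; SE = √V̂ = 0.0232382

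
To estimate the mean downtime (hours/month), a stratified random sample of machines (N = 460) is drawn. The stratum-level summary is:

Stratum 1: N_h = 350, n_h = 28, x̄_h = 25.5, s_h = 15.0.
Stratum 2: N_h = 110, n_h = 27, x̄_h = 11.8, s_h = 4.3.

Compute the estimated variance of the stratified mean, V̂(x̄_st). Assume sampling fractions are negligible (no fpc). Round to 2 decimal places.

V̂(x̄_st) = Σ W_h² s_h²/n_h, with W_h = N_h/N and N = 460:
  stratum 1: (350/460)²·15.0²/28 = 4.65206
  stratum 2: (110/460)²·4.3²/27 = 0.03916
V̂(x̄_st) = 4.69122

V̂(x̄_st) ≈ 4.69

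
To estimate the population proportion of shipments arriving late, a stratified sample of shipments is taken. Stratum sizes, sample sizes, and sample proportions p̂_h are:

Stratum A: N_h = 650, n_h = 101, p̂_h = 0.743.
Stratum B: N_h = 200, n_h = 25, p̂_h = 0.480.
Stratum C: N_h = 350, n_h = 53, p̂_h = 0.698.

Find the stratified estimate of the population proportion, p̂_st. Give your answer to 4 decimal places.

p̂_st ≈ 0.6860

N = 1200; stratum weights W_h = N_h/N.
p̂_st = Σ W_h p̂_h = (650·0.743 + 200·0.480 + 350·0.698)/1200 = 0.68604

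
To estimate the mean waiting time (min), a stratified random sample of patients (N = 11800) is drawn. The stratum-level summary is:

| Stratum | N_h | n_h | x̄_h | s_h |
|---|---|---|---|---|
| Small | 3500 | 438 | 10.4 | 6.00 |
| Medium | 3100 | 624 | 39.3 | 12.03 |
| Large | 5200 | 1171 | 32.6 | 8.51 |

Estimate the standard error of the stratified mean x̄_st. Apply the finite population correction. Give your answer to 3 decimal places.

V̂(x̄_st) = Σ W_h² (1 − n_h/N_h) s_h²/n_h, with W_h = N_h/N and N = 11800:
  stratum Small: (3500/11800)²·(1 − 438/3500)·6.00²/438 = 0.00632612
  stratum Medium: (3100/11800)²·(1 − 624/3100)·12.03²/624 = 0.0127848
  stratum Large: (5200/11800)²·(1 − 1171/5200)·8.51²/1171 = 0.00930548
V̂(x̄_st) = 0.0284164
SE(x̄_st) = √0.0284164 = 0.168572

SE(x̄_st) ≈ 0.169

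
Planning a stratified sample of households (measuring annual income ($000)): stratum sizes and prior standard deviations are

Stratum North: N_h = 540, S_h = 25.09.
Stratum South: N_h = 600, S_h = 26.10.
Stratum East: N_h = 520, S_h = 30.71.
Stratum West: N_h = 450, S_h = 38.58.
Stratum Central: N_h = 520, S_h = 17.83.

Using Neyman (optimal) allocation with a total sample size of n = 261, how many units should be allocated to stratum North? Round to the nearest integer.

49

Neyman allocation: n_h = n · N_h S_h / Σ N_i S_i, with n = 261.
  stratum North: N_h·S_h = 540·25.09 = 13548.60
  stratum South: N_h·S_h = 600·26.10 = 15660.00
  stratum East: N_h·S_h = 520·30.71 = 15969.20
  stratum West: N_h·S_h = 450·38.58 = 17361.00
  stratum Central: N_h·S_h = 520·17.83 = 9271.60
Σ N_h S_h = 71810.40
n for stratum North = 261·13548.60/71810.40 = 49.243 → 49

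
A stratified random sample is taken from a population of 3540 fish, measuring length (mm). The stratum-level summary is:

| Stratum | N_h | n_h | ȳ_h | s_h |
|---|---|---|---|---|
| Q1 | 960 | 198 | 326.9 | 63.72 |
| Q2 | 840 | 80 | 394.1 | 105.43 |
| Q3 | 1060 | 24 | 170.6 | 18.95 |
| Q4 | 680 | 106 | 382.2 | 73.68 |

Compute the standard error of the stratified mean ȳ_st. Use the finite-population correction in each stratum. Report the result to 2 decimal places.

V̂(ȳ_st) = Σ W_h² (1 − n_h/N_h) s_h²/n_h, with W_h = N_h/N and N = 3540:
  stratum Q1: (960/3540)²·(1 − 198/960)·63.72²/198 = 1.19703
  stratum Q2: (840/3540)²·(1 − 80/840)·105.43²/80 = 7.07823
  stratum Q3: (1060/3540)²·(1 − 24/1060)·18.95²/24 = 1.31119
  stratum Q4: (680/3540)²·(1 − 106/680)·73.68²/106 = 1.59517
V̂(ȳ_st) = 11.1816
SE(ȳ_st) = √11.1816 = 3.34389

SE(ȳ_st) ≈ 3.34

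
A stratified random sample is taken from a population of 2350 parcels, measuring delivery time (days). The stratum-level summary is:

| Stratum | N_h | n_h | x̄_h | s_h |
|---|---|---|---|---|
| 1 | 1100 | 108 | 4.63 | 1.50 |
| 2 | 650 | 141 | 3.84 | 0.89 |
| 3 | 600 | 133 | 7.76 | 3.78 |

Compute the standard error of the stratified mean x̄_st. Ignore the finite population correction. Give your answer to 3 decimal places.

V̂(x̄_st) = Σ W_h² s_h²/n_h, with W_h = N_h/N and N = 2350:
  stratum 1: (1100/2350)²·1.50²/108 = 0.00456466
  stratum 2: (650/2350)²·0.89²/141 = 0.000429786
  stratum 3: (600/2350)²·3.78²/133 = 0.00700324
V̂(x̄_st) = 0.0119977
SE(x̄_st) = √0.0119977 = 0.109534

SE(x̄_st) ≈ 0.110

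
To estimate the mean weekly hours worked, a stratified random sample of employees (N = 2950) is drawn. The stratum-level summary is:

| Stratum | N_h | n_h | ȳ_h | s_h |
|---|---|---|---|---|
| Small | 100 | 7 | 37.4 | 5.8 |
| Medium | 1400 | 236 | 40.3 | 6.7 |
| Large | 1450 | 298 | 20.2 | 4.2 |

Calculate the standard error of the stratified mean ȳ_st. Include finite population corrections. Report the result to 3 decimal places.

SE(ȳ_st) ≈ 0.228

V̂(ȳ_st) = Σ W_h² (1 − n_h/N_h) s_h²/n_h, with W_h = N_h/N and N = 2950:
  stratum Small: (100/2950)²·(1 − 7/100)·5.8²/7 = 0.00513567
  stratum Medium: (1400/2950)²·(1 − 236/1400)·6.7²/236 = 0.0356184
  stratum Large: (1450/2950)²·(1 − 298/1450)·4.2²/298 = 0.0113621
V̂(ȳ_st) = 0.0521162
SE(ȳ_st) = √0.0521162 = 0.22829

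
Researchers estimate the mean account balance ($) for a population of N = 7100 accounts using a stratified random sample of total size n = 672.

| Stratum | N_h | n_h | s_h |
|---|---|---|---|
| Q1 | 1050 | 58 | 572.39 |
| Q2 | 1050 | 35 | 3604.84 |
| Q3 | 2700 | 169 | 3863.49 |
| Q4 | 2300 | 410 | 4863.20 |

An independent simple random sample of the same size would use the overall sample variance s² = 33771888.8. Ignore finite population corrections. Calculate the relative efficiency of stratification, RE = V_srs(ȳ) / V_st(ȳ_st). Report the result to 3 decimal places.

V̂(ȳ_st) = Σ W_h² s_h²/n_h, with W_h = N_h/N and N = 7100:
  stratum Q1: (1050/7100)²·572.39²/58 = 123.543
  stratum Q2: (1050/7100)²·3604.84²/35 = 8120.18
  stratum Q3: (2700/7100)²·3863.49²/169 = 12772.7
  stratum Q4: (2300/7100)²·4863.20²/410 = 6053.4
V_st = 27069.9
V_srs = s²/n = 33771888.8/672 = 50255.8
Relative efficiency = V_srs / V_st = 50255.8/27069.9 = 1.8565

RE ≈ 1.857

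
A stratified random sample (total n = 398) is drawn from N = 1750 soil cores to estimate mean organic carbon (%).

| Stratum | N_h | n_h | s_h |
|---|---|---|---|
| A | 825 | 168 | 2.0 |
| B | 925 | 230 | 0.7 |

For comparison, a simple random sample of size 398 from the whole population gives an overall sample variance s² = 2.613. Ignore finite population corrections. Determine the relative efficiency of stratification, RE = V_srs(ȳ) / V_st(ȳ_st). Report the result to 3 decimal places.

RE ≈ 1.115

V̂(ȳ_st) = Σ W_h² s_h²/n_h, with W_h = N_h/N and N = 1750:
  stratum A: (825/1750)²·2.0²/168 = 0.00529155
  stratum B: (925/1750)²·0.7²/230 = 0.000595217
V_st = 0.00588676
V_srs = s²/n = 2.613/398 = 0.00656533
Relative efficiency = V_srs / V_st = 0.00656533/0.00588676 = 1.1153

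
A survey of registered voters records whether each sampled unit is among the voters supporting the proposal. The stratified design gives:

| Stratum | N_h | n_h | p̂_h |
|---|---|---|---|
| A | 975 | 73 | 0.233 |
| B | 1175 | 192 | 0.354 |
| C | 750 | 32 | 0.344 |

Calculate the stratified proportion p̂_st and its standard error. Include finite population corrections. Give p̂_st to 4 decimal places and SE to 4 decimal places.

N = 2900; stratum weights W_h = N_h/N.
p̂_st = Σ W_h p̂_h = (975·0.233 + 1175·0.354 + 750·0.344)/2900 = 0.31073
V̂(p̂_st) = Σ W_h² (1 − n_h/N_h) p̂_h(1−p̂_h)/(n_h−1):
  stratum A: (975/2900)²·(1 − 73/975)·0.233·0.767/72 = 0.000259558
  stratum B: (1175/2900)²·(1 − 192/1175)·0.354·0.646/191 = 0.000164436
  stratum C: (750/2900)²·(1 − 32/750)·0.344·0.656/31 = 0.000466112
V̂(p̂_st) = 0.000890106; SE = √V̂ = 0.0298346

p̂_st ≈ 0.3107, SE ≈ 0.0298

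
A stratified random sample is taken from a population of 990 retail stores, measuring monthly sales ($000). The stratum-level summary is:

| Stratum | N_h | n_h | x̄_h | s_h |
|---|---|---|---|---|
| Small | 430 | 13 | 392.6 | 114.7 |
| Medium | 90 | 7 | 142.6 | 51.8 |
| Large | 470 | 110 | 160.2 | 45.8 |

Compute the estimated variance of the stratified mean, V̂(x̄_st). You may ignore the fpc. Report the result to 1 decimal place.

V̂(x̄_st) ≈ 198.4

V̂(x̄_st) = Σ W_h² s_h²/n_h, with W_h = N_h/N and N = 990:
  stratum Small: (430/990)²·114.7²/13 = 190.919
  stratum Medium: (90/990)²·51.8²/7 = 3.16793
  stratum Large: (470/990)²·45.8²/110 = 4.29797
V̂(x̄_st) = 198.385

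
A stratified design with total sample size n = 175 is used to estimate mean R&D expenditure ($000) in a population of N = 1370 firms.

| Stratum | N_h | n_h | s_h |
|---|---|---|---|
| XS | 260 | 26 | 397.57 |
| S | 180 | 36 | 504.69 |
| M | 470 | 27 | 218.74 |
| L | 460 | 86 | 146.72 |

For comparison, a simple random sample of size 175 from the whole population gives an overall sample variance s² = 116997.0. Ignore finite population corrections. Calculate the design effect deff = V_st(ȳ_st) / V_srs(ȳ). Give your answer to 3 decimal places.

deff ≈ 0.864

V̂(ȳ_st) = Σ W_h² s_h²/n_h, with W_h = N_h/N and N = 1370:
  stratum XS: (260/1370)²·397.57²/26 = 218.957
  stratum S: (180/1370)²·504.69²/36 = 122.138
  stratum M: (470/1370)²·218.74²/27 = 208.568
  stratum L: (460/1370)²·146.72²/86 = 28.2199
V_st = 577.883
V_srs = s²/n = 116997.0/175 = 668.554
deff = V_st / V_srs = 577.883/668.554 = 0.8644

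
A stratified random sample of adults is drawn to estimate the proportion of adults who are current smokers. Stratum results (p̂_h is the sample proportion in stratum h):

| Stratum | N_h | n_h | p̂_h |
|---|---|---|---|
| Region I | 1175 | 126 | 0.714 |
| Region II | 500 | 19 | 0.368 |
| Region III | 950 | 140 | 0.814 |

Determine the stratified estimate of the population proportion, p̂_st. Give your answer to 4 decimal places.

p̂_st ≈ 0.6843

N = 2625; stratum weights W_h = N_h/N.
p̂_st = Σ W_h p̂_h = (1175·0.714 + 500·0.368 + 950·0.814)/2625 = 0.68429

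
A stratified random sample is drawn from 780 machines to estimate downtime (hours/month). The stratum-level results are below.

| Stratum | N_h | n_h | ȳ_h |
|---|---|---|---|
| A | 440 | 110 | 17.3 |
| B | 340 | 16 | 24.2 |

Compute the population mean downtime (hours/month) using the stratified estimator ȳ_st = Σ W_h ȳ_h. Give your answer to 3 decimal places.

ȳ_st ≈ 20.308

N = Σ N_h = 780. Stratum weights W_h = N_h/N.
ȳ_st = (440·17.3 + 340·24.2) / 780 = 20.30769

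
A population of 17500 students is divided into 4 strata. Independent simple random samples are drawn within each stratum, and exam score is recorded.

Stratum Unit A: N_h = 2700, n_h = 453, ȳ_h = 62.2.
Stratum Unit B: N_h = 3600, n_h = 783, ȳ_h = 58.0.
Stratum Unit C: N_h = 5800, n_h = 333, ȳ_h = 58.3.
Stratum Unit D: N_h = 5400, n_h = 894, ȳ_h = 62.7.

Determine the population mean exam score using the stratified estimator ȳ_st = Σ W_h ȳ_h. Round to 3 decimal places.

ȳ_st ≈ 60.198

N = Σ N_h = 17500. Stratum weights W_h = N_h/N.
ȳ_st = (2700·62.2 + 3600·58.0 + 5800·58.3 + 5400·62.7) / 17500 = 60.19771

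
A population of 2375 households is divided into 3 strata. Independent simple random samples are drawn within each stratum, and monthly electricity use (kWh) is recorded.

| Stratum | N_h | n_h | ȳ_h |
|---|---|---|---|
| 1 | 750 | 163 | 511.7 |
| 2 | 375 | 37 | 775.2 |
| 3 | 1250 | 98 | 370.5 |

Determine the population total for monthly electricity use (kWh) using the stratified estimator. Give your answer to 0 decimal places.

τ̂_st ≈ 1137600

τ̂_st = Σ N_h ȳ_h = 750·511.7 + 375·775.2 + 1250·370.5 = 1137600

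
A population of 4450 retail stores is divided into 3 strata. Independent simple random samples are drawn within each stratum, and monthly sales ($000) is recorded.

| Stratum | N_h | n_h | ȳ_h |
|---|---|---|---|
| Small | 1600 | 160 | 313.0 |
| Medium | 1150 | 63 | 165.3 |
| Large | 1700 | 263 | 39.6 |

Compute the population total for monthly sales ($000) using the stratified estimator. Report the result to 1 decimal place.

τ̂_st ≈ 758215.0

τ̂_st = Σ N_h ȳ_h = 1600·313.0 + 1150·165.3 + 1700·39.6 = 758215.0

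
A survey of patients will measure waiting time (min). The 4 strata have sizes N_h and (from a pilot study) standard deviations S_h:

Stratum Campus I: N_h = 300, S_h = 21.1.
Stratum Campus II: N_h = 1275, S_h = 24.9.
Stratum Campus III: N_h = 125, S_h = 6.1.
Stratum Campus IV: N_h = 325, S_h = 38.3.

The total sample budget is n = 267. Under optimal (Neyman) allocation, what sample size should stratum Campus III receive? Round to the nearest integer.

Neyman allocation: n_h = n · N_h S_h / Σ N_i S_i, with n = 267.
  stratum Campus I: N_h·S_h = 300·21.1 = 6330.00
  stratum Campus II: N_h·S_h = 1275·24.9 = 31747.50
  stratum Campus III: N_h·S_h = 125·6.1 = 762.50
  stratum Campus IV: N_h·S_h = 325·38.3 = 12447.50
Σ N_h S_h = 51287.50
n for stratum Campus III = 267·762.50/51287.50 = 3.970 → 4

4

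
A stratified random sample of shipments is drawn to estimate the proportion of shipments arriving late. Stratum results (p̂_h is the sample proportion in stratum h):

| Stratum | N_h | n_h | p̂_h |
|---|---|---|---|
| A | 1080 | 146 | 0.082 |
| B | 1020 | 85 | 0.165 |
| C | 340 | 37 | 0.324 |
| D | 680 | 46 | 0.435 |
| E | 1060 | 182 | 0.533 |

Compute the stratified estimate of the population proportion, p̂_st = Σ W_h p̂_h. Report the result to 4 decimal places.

N = 4180; stratum weights W_h = N_h/N.
p̂_st = Σ W_h p̂_h = (1080·0.082 + 1020·0.165 + 340·0.324 + 680·0.435 + 1060·0.533)/4180 = 0.29373

p̂_st ≈ 0.2937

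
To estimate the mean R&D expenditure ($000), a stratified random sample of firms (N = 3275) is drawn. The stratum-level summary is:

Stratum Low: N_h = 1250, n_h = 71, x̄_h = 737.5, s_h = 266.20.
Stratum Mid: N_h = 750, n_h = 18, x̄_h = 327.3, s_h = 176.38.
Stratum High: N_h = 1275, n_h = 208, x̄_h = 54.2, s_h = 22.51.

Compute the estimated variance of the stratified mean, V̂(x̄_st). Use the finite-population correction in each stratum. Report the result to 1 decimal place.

V̂(x̄_st) ≈ 225.9

V̂(x̄_st) = Σ W_h² (1 − n_h/N_h) s_h²/n_h, with W_h = N_h/N and N = 3275:
  stratum Low: (1250/3275)²·(1 − 71/1250)·266.20²/71 = 137.138
  stratum Mid: (750/3275)²·(1 − 18/750)·176.38²/18 = 88.4659
  stratum High: (1275/3275)²·(1 − 208/1275)·22.51²/208 = 0.308987
V̂(x̄_st) = 225.913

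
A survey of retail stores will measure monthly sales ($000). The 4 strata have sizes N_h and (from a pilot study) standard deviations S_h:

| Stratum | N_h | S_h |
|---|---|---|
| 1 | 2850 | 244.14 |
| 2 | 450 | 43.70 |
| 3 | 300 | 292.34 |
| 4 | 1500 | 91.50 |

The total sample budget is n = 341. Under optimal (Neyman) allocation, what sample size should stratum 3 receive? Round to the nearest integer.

Neyman allocation: n_h = n · N_h S_h / Σ N_i S_i, with n = 341.
  stratum 1: N_h·S_h = 2850·244.14 = 695799.00
  stratum 2: N_h·S_h = 450·43.70 = 19665.00
  stratum 3: N_h·S_h = 300·292.34 = 87702.00
  stratum 4: N_h·S_h = 1500·91.50 = 137250.00
Σ N_h S_h = 940416.00
n for stratum 3 = 341·87702.00/940416.00 = 31.801 → 32

32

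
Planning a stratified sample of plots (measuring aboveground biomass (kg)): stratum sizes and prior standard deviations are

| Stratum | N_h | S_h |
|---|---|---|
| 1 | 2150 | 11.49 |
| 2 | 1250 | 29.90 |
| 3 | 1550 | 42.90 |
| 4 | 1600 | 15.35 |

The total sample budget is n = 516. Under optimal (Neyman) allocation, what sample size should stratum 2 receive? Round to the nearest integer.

126

Neyman allocation: n_h = n · N_h S_h / Σ N_i S_i, with n = 516.
  stratum 1: N_h·S_h = 2150·11.49 = 24703.50
  stratum 2: N_h·S_h = 1250·29.90 = 37375.00
  stratum 3: N_h·S_h = 1550·42.90 = 66495.00
  stratum 4: N_h·S_h = 1600·15.35 = 24560.00
Σ N_h S_h = 153133.50
n for stratum 2 = 516·37375.00/153133.50 = 125.939 → 126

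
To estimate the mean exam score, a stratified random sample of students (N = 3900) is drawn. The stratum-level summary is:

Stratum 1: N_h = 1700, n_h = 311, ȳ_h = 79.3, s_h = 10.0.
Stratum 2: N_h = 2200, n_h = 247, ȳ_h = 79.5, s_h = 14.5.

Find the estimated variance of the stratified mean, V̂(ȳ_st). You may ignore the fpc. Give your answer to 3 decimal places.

V̂(ȳ_st) = Σ W_h² s_h²/n_h, with W_h = N_h/N and N = 3900:
  stratum 1: (1700/3900)²·10.0²/311 = 0.0610954
  stratum 2: (2200/3900)²·14.5²/247 = 0.270866
V̂(ȳ_st) = 0.331962

V̂(ȳ_st) ≈ 0.332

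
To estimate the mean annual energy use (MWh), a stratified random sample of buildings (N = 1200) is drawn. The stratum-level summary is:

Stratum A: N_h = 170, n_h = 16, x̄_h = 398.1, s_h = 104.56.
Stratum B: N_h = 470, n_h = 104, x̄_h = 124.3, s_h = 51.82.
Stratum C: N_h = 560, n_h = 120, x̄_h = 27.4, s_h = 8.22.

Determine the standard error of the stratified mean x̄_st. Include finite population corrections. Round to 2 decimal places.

SE(x̄_st) ≈ 3.95

V̂(x̄_st) = Σ W_h² (1 − n_h/N_h) s_h²/n_h, with W_h = N_h/N and N = 1200:
  stratum A: (170/1200)²·(1 − 16/170)·104.56²/16 = 12.4228
  stratum B: (470/1200)²·(1 − 104/470)·51.82²/104 = 3.08445
  stratum C: (560/1200)²·(1 − 120/560)·8.22²/120 = 0.0963475
V̂(x̄_st) = 15.6036
SE(x̄_st) = √15.6036 = 3.95013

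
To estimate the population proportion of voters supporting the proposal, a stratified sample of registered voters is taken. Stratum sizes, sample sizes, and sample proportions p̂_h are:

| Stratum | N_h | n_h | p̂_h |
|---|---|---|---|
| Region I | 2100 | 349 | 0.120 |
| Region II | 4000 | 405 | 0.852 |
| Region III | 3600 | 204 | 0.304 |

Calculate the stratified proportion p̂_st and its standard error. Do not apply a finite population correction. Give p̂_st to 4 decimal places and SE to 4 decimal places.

p̂_st ≈ 0.4901, SE ≈ 0.0145

N = 9700; stratum weights W_h = N_h/N.
p̂_st = Σ W_h p̂_h = (2100·0.120 + 4000·0.852 + 3600·0.304)/9700 = 0.49014
V̂(p̂_st) = Σ W_h² p̂_h(1−p̂_h)/(n_h−1):
  stratum Region I: (2100/9700)²·0.120·0.880/348 = 1.42226e-05
  stratum Region II: (4000/9700)²·0.852·0.148/404 = 5.30758e-05
  stratum Region III: (3600/9700)²·0.304·0.696/203 = 0.000143565
V̂(p̂_st) = 0.000210863; SE = √V̂ = 0.0145211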